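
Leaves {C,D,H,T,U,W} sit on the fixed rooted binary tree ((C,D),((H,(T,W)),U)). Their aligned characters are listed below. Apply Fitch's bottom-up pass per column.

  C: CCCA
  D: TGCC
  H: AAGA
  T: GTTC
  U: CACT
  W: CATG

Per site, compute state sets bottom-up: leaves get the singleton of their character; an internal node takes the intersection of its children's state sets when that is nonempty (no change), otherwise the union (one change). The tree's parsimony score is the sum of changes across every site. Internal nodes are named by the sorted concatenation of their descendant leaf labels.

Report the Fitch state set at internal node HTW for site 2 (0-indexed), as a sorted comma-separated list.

G,T

CD@0: {C} ∪ {T} = {C,T} (union, +1)
TW@0: {G} ∪ {C} = {C,G} (union, +1)
HTW@0: {A} ∪ {C,G} = {A,C,G} (union, +1)
HTUW@0: {A,C,G} ∩ {C} = {C} (intersection, +0)
CDHTUW@0: {C,T} ∩ {C} = {C} (intersection, +0)
CD@1: {C} ∪ {G} = {C,G} (union, +1)
TW@1: {T} ∪ {A} = {A,T} (union, +1)
HTW@1: {A} ∩ {A,T} = {A} (intersection, +0)
HTUW@1: {A} ∩ {A} = {A} (intersection, +0)
CDHTUW@1: {C,G} ∪ {A} = {A,C,G} (union, +1)
CD@2: {C} ∩ {C} = {C} (intersection, +0)
TW@2: {T} ∩ {T} = {T} (intersection, +0)
HTW@2: {G} ∪ {T} = {G,T} (union, +1)
HTUW@2: {G,T} ∪ {C} = {C,G,T} (union, +1)
CDHTUW@2: {C} ∩ {C,G,T} = {C} (intersection, +0)
CD@3: {A} ∪ {C} = {A,C} (union, +1)
TW@3: {C} ∪ {G} = {C,G} (union, +1)
HTW@3: {A} ∪ {C,G} = {A,C,G} (union, +1)
HTUW@3: {A,C,G} ∪ {T} = {A,C,G,T} (union, +1)
CDHTUW@3: {A,C} ∩ {A,C,G,T} = {A,C} (intersection, +0)
per-site changes: [3, 3, 2, 4]; total = 12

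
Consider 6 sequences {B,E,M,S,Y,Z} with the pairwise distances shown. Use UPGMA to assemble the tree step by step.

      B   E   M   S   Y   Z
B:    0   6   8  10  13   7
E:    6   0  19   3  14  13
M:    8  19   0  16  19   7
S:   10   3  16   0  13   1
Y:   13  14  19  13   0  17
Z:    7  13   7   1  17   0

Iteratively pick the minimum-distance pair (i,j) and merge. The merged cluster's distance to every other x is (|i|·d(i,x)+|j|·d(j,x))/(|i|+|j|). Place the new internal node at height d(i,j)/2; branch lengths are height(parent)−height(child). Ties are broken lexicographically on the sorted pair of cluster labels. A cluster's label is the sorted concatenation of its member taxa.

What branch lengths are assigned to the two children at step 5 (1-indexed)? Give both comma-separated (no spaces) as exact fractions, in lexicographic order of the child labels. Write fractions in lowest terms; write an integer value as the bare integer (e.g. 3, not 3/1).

27/20,38/5

step 1: merge (S,Z) at d=1; branch lengths S→1/2, Z→1/2; new cluster SZ
  updated: d(B,SZ)=17/2, d(E,SZ)=8, d(M,SZ)=23/2, d(SZ,Y)=15
step 2: merge (B,E) at d=6; branch lengths B→3, E→3; new cluster BE
  updated: d(BE,M)=27/2, d(BE,SZ)=33/4, d(BE,Y)=27/2
step 3: merge (BE,SZ) at d=33/4; branch lengths BE→9/8, SZ→29/8; new cluster BESZ
  updated: d(BESZ,M)=25/2, d(BESZ,Y)=57/4
step 4: merge (BESZ,M) at d=25/2; branch lengths BESZ→17/8, M→25/4; new cluster BEMSZ
  updated: d(BEMSZ,Y)=76/5
step 5: merge (BEMSZ,Y) at d=76/5; branch lengths BEMSZ→27/20, Y→38/5; new cluster BEMSYZ
final tree: ((((B:3,E:3):9/8,(S:1/2,Z:1/2):29/8):17/8,M:25/4):27/20,Y:38/5)
total length: 1163/40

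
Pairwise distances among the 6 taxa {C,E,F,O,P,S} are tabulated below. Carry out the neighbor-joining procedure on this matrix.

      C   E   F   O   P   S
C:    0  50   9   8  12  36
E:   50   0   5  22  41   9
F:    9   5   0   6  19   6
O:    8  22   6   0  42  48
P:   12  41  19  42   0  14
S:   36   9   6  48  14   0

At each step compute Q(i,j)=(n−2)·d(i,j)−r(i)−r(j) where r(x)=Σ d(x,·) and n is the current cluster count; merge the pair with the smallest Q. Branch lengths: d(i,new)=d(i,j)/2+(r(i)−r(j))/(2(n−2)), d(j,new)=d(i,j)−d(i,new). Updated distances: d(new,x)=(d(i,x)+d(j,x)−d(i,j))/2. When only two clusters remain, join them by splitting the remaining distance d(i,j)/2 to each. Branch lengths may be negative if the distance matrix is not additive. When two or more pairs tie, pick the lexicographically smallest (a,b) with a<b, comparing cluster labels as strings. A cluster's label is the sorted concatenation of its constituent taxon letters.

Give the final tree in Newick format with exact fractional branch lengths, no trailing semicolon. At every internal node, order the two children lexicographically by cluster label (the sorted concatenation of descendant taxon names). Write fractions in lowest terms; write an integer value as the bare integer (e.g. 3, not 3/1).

((((C:21/8,O:43/8):19/2,P:27/2):7,(E:47/6,S:7/6):33/4):-29/8,F:-29/8)

1. join C+O (d=8, Q=-209) ⇒ CO; edges |C|=21/8, |O|=43/8
  updated: d(CO,E)=32, d(CO,F)=7/2, d(CO,P)=23, d(CO,S)=38
2. join E+S (d=9, Q=-127) ⇒ ES; edges |E|=47/6, |S|=7/6
  updated: d(CO,ES)=61/2, d(ES,F)=1, d(ES,P)=23
3. join CO+P (d=23, Q=-76) ⇒ COP; edges |CO|=19/2, |P|=27/2
  updated: d(COP,ES)=61/4, d(COP,F)=-1/4
4. join COP+ES (d=61/4, Q=-16) ⇒ CEOPS; edges |COP|=7, |ES|=33/4
  updated: d(CEOPS,F)=-29/4
5. join CEOPS+F (d=-29/4) ⇒ CEFOPS; edges |CEOPS|=-29/8, |F|=-29/8
final tree: ((((C:21/8,O:43/8):19/2,P:27/2):7,(E:47/6,S:7/6):33/4):-29/8,F:-29/8)
total length: 48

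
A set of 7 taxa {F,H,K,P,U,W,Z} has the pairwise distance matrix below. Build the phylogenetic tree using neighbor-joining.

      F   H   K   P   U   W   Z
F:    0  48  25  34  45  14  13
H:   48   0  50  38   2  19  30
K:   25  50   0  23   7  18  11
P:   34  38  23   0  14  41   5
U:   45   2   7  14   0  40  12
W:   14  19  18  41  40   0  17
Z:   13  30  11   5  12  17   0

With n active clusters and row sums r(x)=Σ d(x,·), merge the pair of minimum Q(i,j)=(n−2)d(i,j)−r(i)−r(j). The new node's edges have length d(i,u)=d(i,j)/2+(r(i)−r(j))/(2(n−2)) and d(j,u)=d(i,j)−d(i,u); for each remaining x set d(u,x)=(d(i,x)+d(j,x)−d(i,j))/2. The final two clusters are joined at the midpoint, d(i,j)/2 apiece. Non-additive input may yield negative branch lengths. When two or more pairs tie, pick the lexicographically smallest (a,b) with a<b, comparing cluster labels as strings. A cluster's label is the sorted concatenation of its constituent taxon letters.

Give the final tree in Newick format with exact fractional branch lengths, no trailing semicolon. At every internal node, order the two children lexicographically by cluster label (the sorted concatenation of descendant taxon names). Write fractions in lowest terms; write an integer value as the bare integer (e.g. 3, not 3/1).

1. join H+U (d=2, Q=-297) ⇒ HU; edges |H|=77/10, |U|=-57/10
  updated: d(F,HU)=91/2, d(HU,K)=55/2, d(HU,P)=25, d(HU,W)=57/2, d(HU,Z)=20
2. join F+W (d=14, Q=-194) ⇒ FW; edges |F|=69/8, |W|=43/8
  updated: d(FW,HU)=30, d(FW,K)=29/2, d(FW,P)=61/2, d(FW,Z)=8
3. join FW+K (d=29/2, Q=-231/2) ⇒ FKW; edges |FW|=101/12, |K|=73/12
  updated: d(FKW,HU)=43/2, d(FKW,P)=39/2, d(FKW,Z)=9/4
4. join FKW+HU (d=43/2, Q=-267/4) ⇒ FHKUW; edges |FKW|=79/16, |HU|=265/16
  updated: d(FHKUW,P)=23/2, d(FHKUW,Z)=3/8
5. join FHKUW+P (d=23/2, Q=-135/8) ⇒ FHKPUW; edges |FHKUW|=55/16, |P|=129/16
  updated: d(FHKPUW,Z)=-49/16
6. join FHKPUW+Z (d=-49/16) ⇒ FHKPUWZ; edges |FHKPUW|=-49/32, |Z|=-49/32
final tree: (((((F:69/8,W:43/8):101/12,K:73/12):79/16,(H:77/10,U:-57/10):265/16):55/16,P:129/16):-49/32,Z:-49/32)
total length: 967/16

(((((F:69/8,W:43/8):101/12,K:73/12):79/16,(H:77/10,U:-57/10):265/16):55/16,P:129/16):-49/32,Z:-49/32)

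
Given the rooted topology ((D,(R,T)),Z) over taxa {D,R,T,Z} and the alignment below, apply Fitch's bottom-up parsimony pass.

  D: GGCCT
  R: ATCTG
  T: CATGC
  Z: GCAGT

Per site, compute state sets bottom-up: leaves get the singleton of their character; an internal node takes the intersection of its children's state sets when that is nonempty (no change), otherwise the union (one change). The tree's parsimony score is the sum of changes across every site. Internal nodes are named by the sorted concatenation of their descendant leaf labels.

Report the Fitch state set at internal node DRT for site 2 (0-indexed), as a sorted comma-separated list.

C

[col 0] RT: children R:{A}, T:{C} ∪→ {A,C}; cost 1
[col 0] DRT: children D:{G}, RT:{A,C} ∪→ {A,C,G}; cost 1
[col 0] DRTZ: children DRT:{A,C,G}, Z:{G} ∩→ {G}; cost 0
[col 1] RT: children R:{T}, T:{A} ∪→ {A,T}; cost 1
[col 1] DRT: children D:{G}, RT:{A,T} ∪→ {A,G,T}; cost 1
[col 1] DRTZ: children DRT:{A,G,T}, Z:{C} ∪→ {A,C,G,T}; cost 1
[col 2] RT: children R:{C}, T:{T} ∪→ {C,T}; cost 1
[col 2] DRT: children D:{C}, RT:{C,T} ∩→ {C}; cost 0
[col 2] DRTZ: children DRT:{C}, Z:{A} ∪→ {A,C}; cost 1
[col 3] RT: children R:{T}, T:{G} ∪→ {G,T}; cost 1
[col 3] DRT: children D:{C}, RT:{G,T} ∪→ {C,G,T}; cost 1
[col 3] DRTZ: children DRT:{C,G,T}, Z:{G} ∩→ {G}; cost 0
[col 4] RT: children R:{G}, T:{C} ∪→ {C,G}; cost 1
[col 4] DRT: children D:{T}, RT:{C,G} ∪→ {C,G,T}; cost 1
[col 4] DRTZ: children DRT:{C,G,T}, Z:{T} ∩→ {T}; cost 0
per-site changes: [2, 3, 2, 2, 2]; total = 11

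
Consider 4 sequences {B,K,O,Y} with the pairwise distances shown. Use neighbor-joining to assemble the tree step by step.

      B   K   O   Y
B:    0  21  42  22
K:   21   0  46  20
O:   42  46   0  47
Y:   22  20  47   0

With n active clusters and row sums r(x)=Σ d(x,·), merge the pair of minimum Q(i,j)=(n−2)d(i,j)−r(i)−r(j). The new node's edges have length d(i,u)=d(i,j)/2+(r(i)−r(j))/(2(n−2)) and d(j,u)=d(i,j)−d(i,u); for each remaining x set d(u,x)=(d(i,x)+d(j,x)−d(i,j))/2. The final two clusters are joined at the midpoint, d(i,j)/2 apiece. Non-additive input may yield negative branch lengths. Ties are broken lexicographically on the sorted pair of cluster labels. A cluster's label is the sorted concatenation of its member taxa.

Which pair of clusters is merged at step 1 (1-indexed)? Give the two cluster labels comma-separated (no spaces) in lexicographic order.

B,O

iteration 1: select B,O (d=42, Q=-136); attach at lengths (17/2, 67/2); label the merged cluster BO
  updated: d(BO,K)=25/2, d(BO,Y)=27/2
iteration 2: select BO,K (d=25/2, Q=-46); attach at lengths (3, 19/2); label the merged cluster BKO
  updated: d(BKO,Y)=21/2
iteration 3: select BKO,Y (d=21/2); attach at lengths (21/4, 21/4); label the merged cluster BKOY
final tree: (((B:17/2,O:67/2):3,K:19/2):21/4,Y:21/4)
total length: 65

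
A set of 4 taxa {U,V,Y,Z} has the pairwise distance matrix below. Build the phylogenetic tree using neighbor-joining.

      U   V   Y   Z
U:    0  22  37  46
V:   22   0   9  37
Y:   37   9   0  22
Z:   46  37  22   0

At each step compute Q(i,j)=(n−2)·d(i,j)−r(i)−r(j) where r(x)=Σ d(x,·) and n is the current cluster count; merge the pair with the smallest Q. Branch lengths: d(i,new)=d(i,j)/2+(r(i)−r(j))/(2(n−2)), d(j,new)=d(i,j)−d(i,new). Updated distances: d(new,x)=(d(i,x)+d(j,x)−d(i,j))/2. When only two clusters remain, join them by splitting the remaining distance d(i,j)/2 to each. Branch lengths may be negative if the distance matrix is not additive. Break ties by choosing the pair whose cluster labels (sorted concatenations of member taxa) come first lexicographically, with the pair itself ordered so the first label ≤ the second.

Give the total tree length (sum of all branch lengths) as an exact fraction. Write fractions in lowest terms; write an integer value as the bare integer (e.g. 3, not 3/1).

217/4

1. join U+V (d=22, Q=-129) ⇒ UV; edges |U|=81/4, |V|=7/4
  updated: d(UV,Y)=12, d(UV,Z)=61/2
2. join UV+Y (d=12, Q=-129/2) ⇒ UVY; edges |UV|=41/4, |Y|=7/4
  updated: d(UVY,Z)=81/4
3. join UVY+Z (d=81/4) ⇒ UVYZ; edges |UVY|=81/8, |Z|=81/8
final tree: (((U:81/4,V:7/4):41/4,Y:7/4):81/8,Z:81/8)
total length: 217/4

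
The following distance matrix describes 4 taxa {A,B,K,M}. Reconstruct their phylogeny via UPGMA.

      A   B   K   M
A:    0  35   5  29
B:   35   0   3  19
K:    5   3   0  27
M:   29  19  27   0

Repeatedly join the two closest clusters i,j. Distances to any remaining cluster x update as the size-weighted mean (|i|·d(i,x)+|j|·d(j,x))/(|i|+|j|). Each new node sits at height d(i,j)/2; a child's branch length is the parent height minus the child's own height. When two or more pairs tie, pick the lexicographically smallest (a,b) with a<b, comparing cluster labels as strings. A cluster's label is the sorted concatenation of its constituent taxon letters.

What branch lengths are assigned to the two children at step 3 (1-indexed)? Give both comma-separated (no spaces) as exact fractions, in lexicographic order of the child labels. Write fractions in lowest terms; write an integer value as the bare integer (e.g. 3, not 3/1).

1. join B+K (d=3) ⇒ BK; edges |B|=3/2, |K|=3/2
  updated: d(A,BK)=20, d(BK,M)=23
2. join A+BK (d=20) ⇒ ABK; edges |A|=10, |BK|=17/2
  updated: d(ABK,M)=25
3. join ABK+M (d=25) ⇒ ABKM; edges |ABK|=5/2, |M|=25/2
final tree: ((A:10,(B:3/2,K:3/2):17/2):5/2,M:25/2)
total length: 73/2

5/2,25/2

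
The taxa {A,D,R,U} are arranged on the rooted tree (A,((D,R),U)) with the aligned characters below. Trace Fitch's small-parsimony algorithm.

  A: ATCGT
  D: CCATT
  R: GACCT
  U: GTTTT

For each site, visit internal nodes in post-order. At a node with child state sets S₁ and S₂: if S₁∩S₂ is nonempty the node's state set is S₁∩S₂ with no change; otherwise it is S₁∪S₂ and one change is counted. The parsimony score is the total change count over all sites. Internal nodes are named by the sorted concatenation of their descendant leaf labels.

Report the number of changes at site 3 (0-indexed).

[col 0] DR: children D:{C}, R:{G} ∪→ {C,G}; cost 1
[col 0] DRU: children DR:{C,G}, U:{G} ∩→ {G}; cost 0
[col 0] ADRU: children A:{A}, DRU:{G} ∪→ {A,G}; cost 1
[col 1] DR: children D:{C}, R:{A} ∪→ {A,C}; cost 1
[col 1] DRU: children DR:{A,C}, U:{T} ∪→ {A,C,T}; cost 1
[col 1] ADRU: children A:{T}, DRU:{A,C,T} ∩→ {T}; cost 0
[col 2] DR: children D:{A}, R:{C} ∪→ {A,C}; cost 1
[col 2] DRU: children DR:{A,C}, U:{T} ∪→ {A,C,T}; cost 1
[col 2] ADRU: children A:{C}, DRU:{A,C,T} ∩→ {C}; cost 0
[col 3] DR: children D:{T}, R:{C} ∪→ {C,T}; cost 1
[col 3] DRU: children DR:{C,T}, U:{T} ∩→ {T}; cost 0
[col 3] ADRU: children A:{G}, DRU:{T} ∪→ {G,T}; cost 1
[col 4] DR: children D:{T}, R:{T} ∩→ {T}; cost 0
[col 4] DRU: children DR:{T}, U:{T} ∩→ {T}; cost 0
[col 4] ADRU: children A:{T}, DRU:{T} ∩→ {T}; cost 0
per-site changes: [2, 2, 2, 2, 0]; total = 8

2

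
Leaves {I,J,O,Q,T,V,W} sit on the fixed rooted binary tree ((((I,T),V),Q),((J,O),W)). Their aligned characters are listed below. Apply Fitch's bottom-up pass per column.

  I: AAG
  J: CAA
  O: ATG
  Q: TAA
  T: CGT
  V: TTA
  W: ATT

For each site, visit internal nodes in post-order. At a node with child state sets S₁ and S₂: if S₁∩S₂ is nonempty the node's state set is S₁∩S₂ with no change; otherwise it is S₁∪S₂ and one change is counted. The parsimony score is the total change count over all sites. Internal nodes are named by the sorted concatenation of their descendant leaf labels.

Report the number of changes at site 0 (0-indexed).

4

site 0, node IT: I={A} ∪ T={C} → {A,C} (+1)
site 0, node ITV: IT={A,C} ∪ V={T} → {A,C,T} (+1)
site 0, node IQTV: ITV={A,C,T} ∩ Q={T} → {T} (+0)
site 0, node JO: J={C} ∪ O={A} → {A,C} (+1)
site 0, node JOW: JO={A,C} ∩ W={A} → {A} (+0)
site 0, node IJOQTVW: IQTV={T} ∪ JOW={A} → {A,T} (+1)
site 1, node IT: I={A} ∪ T={G} → {A,G} (+1)
site 1, node ITV: IT={A,G} ∪ V={T} → {A,G,T} (+1)
site 1, node IQTV: ITV={A,G,T} ∩ Q={A} → {A} (+0)
site 1, node JO: J={A} ∪ O={T} → {A,T} (+1)
site 1, node JOW: JO={A,T} ∩ W={T} → {T} (+0)
site 1, node IJOQTVW: IQTV={A} ∪ JOW={T} → {A,T} (+1)
site 2, node IT: I={G} ∪ T={T} → {G,T} (+1)
site 2, node ITV: IT={G,T} ∪ V={A} → {A,G,T} (+1)
site 2, node IQTV: ITV={A,G,T} ∩ Q={A} → {A} (+0)
site 2, node JO: J={A} ∪ O={G} → {A,G} (+1)
site 2, node JOW: JO={A,G} ∪ W={T} → {A,G,T} (+1)
site 2, node IJOQTVW: IQTV={A} ∩ JOW={A,G,T} → {A} (+0)
per-site changes: [4, 4, 4]; total = 12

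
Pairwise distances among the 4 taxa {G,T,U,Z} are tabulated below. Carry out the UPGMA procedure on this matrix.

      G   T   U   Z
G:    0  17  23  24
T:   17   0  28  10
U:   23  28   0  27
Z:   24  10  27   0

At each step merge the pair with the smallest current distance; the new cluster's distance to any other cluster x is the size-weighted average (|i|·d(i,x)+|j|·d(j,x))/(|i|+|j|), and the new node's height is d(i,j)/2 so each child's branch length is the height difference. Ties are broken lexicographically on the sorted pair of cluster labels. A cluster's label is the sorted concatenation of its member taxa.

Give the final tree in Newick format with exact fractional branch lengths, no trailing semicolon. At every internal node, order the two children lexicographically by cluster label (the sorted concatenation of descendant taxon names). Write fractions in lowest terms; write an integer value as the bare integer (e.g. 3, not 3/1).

step 1: merge (T,Z) at d=10; branch lengths T→5, Z→5; new cluster TZ
  updated: d(G,TZ)=41/2, d(TZ,U)=55/2
step 2: merge (G,TZ) at d=41/2; branch lengths G→41/4, TZ→21/4; new cluster GTZ
  updated: d(GTZ,U)=26
step 3: merge (GTZ,U) at d=26; branch lengths GTZ→11/4, U→13; new cluster GTUZ
final tree: ((G:41/4,(T:5,Z:5):21/4):11/4,U:13)
total length: 165/4

((G:41/4,(T:5,Z:5):21/4):11/4,U:13)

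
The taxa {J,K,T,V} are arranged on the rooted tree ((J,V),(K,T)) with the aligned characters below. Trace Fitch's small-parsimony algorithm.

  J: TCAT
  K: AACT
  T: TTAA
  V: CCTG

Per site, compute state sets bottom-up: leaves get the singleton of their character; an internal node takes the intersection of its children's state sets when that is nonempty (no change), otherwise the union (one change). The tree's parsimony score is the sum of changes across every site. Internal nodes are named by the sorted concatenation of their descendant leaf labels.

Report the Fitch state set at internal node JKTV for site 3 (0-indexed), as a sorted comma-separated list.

site 0, node JV: J={T} ∪ V={C} → {C,T} (+1)
site 0, node KT: K={A} ∪ T={T} → {A,T} (+1)
site 0, node JKTV: JV={C,T} ∩ KT={A,T} → {T} (+0)
site 1, node JV: J={C} ∩ V={C} → {C} (+0)
site 1, node KT: K={A} ∪ T={T} → {A,T} (+1)
site 1, node JKTV: JV={C} ∪ KT={A,T} → {A,C,T} (+1)
site 2, node JV: J={A} ∪ V={T} → {A,T} (+1)
site 2, node KT: K={C} ∪ T={A} → {A,C} (+1)
site 2, node JKTV: JV={A,T} ∩ KT={A,C} → {A} (+0)
site 3, node JV: J={T} ∪ V={G} → {G,T} (+1)
site 3, node KT: K={T} ∪ T={A} → {A,T} (+1)
site 3, node JKTV: JV={G,T} ∩ KT={A,T} → {T} (+0)
per-site changes: [2, 2, 2, 2]; total = 8

T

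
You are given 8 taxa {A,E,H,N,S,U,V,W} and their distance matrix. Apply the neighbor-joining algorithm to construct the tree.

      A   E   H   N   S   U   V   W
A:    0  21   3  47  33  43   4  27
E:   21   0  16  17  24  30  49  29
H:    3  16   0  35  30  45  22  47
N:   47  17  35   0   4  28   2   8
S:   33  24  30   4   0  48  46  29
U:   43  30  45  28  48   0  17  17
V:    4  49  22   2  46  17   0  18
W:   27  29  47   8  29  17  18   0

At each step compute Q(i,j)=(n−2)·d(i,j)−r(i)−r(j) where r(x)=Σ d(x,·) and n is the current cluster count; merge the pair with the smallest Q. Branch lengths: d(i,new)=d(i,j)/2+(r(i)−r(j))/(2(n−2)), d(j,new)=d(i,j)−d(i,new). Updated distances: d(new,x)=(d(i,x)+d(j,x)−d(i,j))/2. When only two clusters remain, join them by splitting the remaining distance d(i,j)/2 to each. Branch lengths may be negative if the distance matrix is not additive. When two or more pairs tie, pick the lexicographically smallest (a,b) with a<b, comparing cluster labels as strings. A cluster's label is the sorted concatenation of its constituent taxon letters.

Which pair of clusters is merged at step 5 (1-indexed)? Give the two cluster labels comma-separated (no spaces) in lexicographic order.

step 1: merge (A,H) at d=3, Q=-358; branch lengths A→-1/6, H→19/6; new cluster AH
  updated: d(AH,E)=17, d(AH,N)=79/2, d(AH,S)=30, d(AH,U)=85/2, d(AH,V)=23/2, d(AH,W)=71/2
step 2: merge (AH,V) at d=23/2, Q=-262; branch lengths AH→9, V→5/2; new cluster AHV
  updated: d(AHV,E)=109/4, d(AHV,N)=15, d(AHV,S)=129/4, d(AHV,U)=24, d(AHV,W)=21
step 3: merge (N,S) at d=4, Q=-773/4; branch lengths N→-197/32, S→325/32; new cluster NS
  updated: d(AHV,NS)=173/8, d(E,NS)=37/2, d(NS,U)=36, d(NS,W)=33/2
step 4: merge (E,NS) at d=37/2, Q=-1135/8; branch lengths E→541/48, NS→347/48; new cluster ENS
  updated: d(AHV,ENS)=243/16, d(ENS,U)=95/4, d(ENS,W)=27/2
step 5: merge (AHV,ENS) at d=243/16, Q=-329/4; branch lengths AHV→305/32, ENS→181/32; new cluster AEHNSV
  updated: d(AEHNSV,U)=521/32, d(AEHNSV,W)=309/32
step 6: merge (AEHNSV,U) at d=521/32, Q=-687/16; branch lengths AEHNSV→143/32, U→189/16; new cluster AEHNSUV
  updated: d(AEHNSUV,W)=83/16
step 7: merge (AEHNSUV,W) at d=83/16; branch lengths AEHNSUV→83/32, W→83/32; new cluster AEHNSUVW
final tree: (((((A:-1/6,H:19/6):9,V:5/2):305/32,(E:541/48,(N:-197/32,S:325/32):347/48):181/32):143/32,U:189/16):83/32,W:83/32)
total length: 2357/32

AHV,ENS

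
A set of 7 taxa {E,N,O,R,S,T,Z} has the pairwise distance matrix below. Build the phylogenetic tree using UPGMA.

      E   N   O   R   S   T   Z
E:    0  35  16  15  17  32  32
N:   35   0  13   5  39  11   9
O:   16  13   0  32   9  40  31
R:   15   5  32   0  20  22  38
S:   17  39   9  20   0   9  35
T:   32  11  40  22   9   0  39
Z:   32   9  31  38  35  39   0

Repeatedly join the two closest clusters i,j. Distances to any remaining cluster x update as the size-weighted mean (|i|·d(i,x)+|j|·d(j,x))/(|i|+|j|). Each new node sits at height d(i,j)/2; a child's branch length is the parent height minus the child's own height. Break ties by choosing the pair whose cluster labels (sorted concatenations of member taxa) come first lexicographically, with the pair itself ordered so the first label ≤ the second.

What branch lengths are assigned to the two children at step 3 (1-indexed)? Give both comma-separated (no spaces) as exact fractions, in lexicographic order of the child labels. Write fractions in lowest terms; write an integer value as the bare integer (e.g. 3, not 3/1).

33/4,15/4

step 1: merge (N,R) at d=5; branch lengths N→5/2, R→5/2; new cluster NR
  updated: d(E,NR)=25, d(NR,O)=45/2, d(NR,S)=59/2, d(NR,T)=33/2, d(NR,Z)=47/2
step 2: merge (O,S) at d=9; branch lengths O→9/2, S→9/2; new cluster OS
  updated: d(E,OS)=33/2, d(NR,OS)=26, d(OS,T)=49/2, d(OS,Z)=33
step 3: merge (E,OS) at d=33/2; branch lengths E→33/4, OS→15/4; new cluster EOS
  updated: d(EOS,NR)=77/3, d(EOS,T)=27, d(EOS,Z)=98/3
step 4: merge (NR,T) at d=33/2; branch lengths NR→23/4, T→33/4; new cluster NRT
  updated: d(EOS,NRT)=235/9, d(NRT,Z)=86/3
step 5: merge (EOS,NRT) at d=235/9; branch lengths EOS→173/36, NRT→173/36; new cluster ENORST
  updated: d(ENORST,Z)=92/3
step 6: merge (ENORST,Z) at d=92/3; branch lengths ENORST→41/18, Z→46/3; new cluster ENORSTZ
final tree: (((E:33/4,(O:9/2,S:9/2):15/4):173/36,((N:5/2,R:5/2):23/4,T:33/4):173/36):41/18,Z:46/3)
total length: 605/9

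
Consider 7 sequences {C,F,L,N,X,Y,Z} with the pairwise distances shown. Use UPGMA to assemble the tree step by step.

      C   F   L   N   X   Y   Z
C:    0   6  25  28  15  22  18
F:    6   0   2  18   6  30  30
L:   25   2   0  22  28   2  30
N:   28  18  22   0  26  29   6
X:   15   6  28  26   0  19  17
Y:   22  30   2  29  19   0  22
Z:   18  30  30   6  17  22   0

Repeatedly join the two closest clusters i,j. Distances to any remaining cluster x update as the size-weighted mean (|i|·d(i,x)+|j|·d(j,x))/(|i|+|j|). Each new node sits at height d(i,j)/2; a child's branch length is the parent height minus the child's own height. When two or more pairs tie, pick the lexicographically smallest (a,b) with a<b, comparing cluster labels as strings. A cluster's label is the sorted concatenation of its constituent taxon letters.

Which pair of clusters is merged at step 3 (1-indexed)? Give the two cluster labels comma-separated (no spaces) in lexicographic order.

C,X

iteration 1: select F,L (d=2); attach at lengths (1, 1); label the merged cluster FL
  updated: d(C,FL)=31/2, d(FL,N)=20, d(FL,X)=17, d(FL,Y)=16, d(FL,Z)=30
iteration 2: select N,Z (d=6); attach at lengths (3, 3); label the merged cluster NZ
  updated: d(C,NZ)=23, d(FL,NZ)=25, d(NZ,X)=43/2, d(NZ,Y)=51/2
iteration 3: select C,X (d=15); attach at lengths (15/2, 15/2); label the merged cluster CX
  updated: d(CX,FL)=65/4, d(CX,NZ)=89/4, d(CX,Y)=41/2
iteration 4: select FL,Y (d=16); attach at lengths (7, 8); label the merged cluster FLY
  updated: d(CX,FLY)=53/3, d(FLY,NZ)=151/6
iteration 5: select CX,FLY (d=53/3); attach at lengths (4/3, 5/6); label the merged cluster CFLXY
  updated: d(CFLXY,NZ)=24
iteration 6: select CFLXY,NZ (d=24); attach at lengths (19/6, 9); label the merged cluster CFLNXYZ
final tree: (((C:15/2,X:15/2):4/3,((F:1,L:1):7,Y:8):5/6):19/6,(N:3,Z:3):9)
total length: 157/3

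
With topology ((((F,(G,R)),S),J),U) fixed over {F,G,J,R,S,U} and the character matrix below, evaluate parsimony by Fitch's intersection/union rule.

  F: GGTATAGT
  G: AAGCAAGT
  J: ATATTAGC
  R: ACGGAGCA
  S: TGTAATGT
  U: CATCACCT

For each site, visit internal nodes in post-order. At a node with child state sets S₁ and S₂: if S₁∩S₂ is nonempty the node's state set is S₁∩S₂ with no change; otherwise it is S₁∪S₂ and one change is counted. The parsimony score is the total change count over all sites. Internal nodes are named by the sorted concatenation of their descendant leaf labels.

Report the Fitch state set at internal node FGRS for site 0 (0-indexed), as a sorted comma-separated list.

A,G,T

GR@0: {A} ∩ {A} = {A} (intersection, +0)
FGR@0: {G} ∪ {A} = {A,G} (union, +1)
FGRS@0: {A,G} ∪ {T} = {A,G,T} (union, +1)
FGJRS@0: {A,G,T} ∩ {A} = {A} (intersection, +0)
FGJRSU@0: {A} ∪ {C} = {A,C} (union, +1)
GR@1: {A} ∪ {C} = {A,C} (union, +1)
FGR@1: {G} ∪ {A,C} = {A,C,G} (union, +1)
FGRS@1: {A,C,G} ∩ {G} = {G} (intersection, +0)
FGJRS@1: {G} ∪ {T} = {G,T} (union, +1)
FGJRSU@1: {G,T} ∪ {A} = {A,G,T} (union, +1)
GR@2: {G} ∩ {G} = {G} (intersection, +0)
FGR@2: {T} ∪ {G} = {G,T} (union, +1)
FGRS@2: {G,T} ∩ {T} = {T} (intersection, +0)
FGJRS@2: {T} ∪ {A} = {A,T} (union, +1)
FGJRSU@2: {A,T} ∩ {T} = {T} (intersection, +0)
GR@3: {C} ∪ {G} = {C,G} (union, +1)
FGR@3: {A} ∪ {C,G} = {A,C,G} (union, +1)
FGRS@3: {A,C,G} ∩ {A} = {A} (intersection, +0)
FGJRS@3: {A} ∪ {T} = {A,T} (union, +1)
FGJRSU@3: {A,T} ∪ {C} = {A,C,T} (union, +1)
GR@4: {A} ∩ {A} = {A} (intersection, +0)
FGR@4: {T} ∪ {A} = {A,T} (union, +1)
FGRS@4: {A,T} ∩ {A} = {A} (intersection, +0)
FGJRS@4: {A} ∪ {T} = {A,T} (union, +1)
FGJRSU@4: {A,T} ∩ {A} = {A} (intersection, +0)
GR@5: {A} ∪ {G} = {A,G} (union, +1)
FGR@5: {A} ∩ {A,G} = {A} (intersection, +0)
FGRS@5: {A} ∪ {T} = {A,T} (union, +1)
FGJRS@5: {A,T} ∩ {A} = {A} (intersection, +0)
FGJRSU@5: {A} ∪ {C} = {A,C} (union, +1)
GR@6: {G} ∪ {C} = {C,G} (union, +1)
FGR@6: {G} ∩ {C,G} = {G} (intersection, +0)
FGRS@6: {G} ∩ {G} = {G} (intersection, +0)
FGJRS@6: {G} ∩ {G} = {G} (intersection, +0)
FGJRSU@6: {G} ∪ {C} = {C,G} (union, +1)
GR@7: {T} ∪ {A} = {A,T} (union, +1)
FGR@7: {T} ∩ {A,T} = {T} (intersection, +0)
FGRS@7: {T} ∩ {T} = {T} (intersection, +0)
FGJRS@7: {T} ∪ {C} = {C,T} (union, +1)
FGJRSU@7: {C,T} ∩ {T} = {T} (intersection, +0)
per-site changes: [3, 4, 2, 4, 2, 3, 2, 2]; total = 22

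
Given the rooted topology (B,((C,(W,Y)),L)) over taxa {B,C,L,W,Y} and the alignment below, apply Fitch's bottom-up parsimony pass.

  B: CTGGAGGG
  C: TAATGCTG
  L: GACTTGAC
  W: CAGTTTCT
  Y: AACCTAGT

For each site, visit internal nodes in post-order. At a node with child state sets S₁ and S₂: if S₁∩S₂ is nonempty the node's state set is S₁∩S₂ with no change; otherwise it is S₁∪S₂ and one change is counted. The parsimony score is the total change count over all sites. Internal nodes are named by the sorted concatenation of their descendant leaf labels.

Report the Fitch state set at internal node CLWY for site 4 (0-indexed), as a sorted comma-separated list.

[col 0] WY: children W:{C}, Y:{A} ∪→ {A,C}; cost 1
[col 0] CWY: children C:{T}, WY:{A,C} ∪→ {A,C,T}; cost 1
[col 0] CLWY: children CWY:{A,C,T}, L:{G} ∪→ {A,C,G,T}; cost 1
[col 0] BCLWY: children B:{C}, CLWY:{A,C,G,T} ∩→ {C}; cost 0
[col 1] WY: children W:{A}, Y:{A} ∩→ {A}; cost 0
[col 1] CWY: children C:{A}, WY:{A} ∩→ {A}; cost 0
[col 1] CLWY: children CWY:{A}, L:{A} ∩→ {A}; cost 0
[col 1] BCLWY: children B:{T}, CLWY:{A} ∪→ {A,T}; cost 1
[col 2] WY: children W:{G}, Y:{C} ∪→ {C,G}; cost 1
[col 2] CWY: children C:{A}, WY:{C,G} ∪→ {A,C,G}; cost 1
[col 2] CLWY: children CWY:{A,C,G}, L:{C} ∩→ {C}; cost 0
[col 2] BCLWY: children B:{G}, CLWY:{C} ∪→ {C,G}; cost 1
[col 3] WY: children W:{T}, Y:{C} ∪→ {C,T}; cost 1
[col 3] CWY: children C:{T}, WY:{C,T} ∩→ {T}; cost 0
[col 3] CLWY: children CWY:{T}, L:{T} ∩→ {T}; cost 0
[col 3] BCLWY: children B:{G}, CLWY:{T} ∪→ {G,T}; cost 1
[col 4] WY: children W:{T}, Y:{T} ∩→ {T}; cost 0
[col 4] CWY: children C:{G}, WY:{T} ∪→ {G,T}; cost 1
[col 4] CLWY: children CWY:{G,T}, L:{T} ∩→ {T}; cost 0
[col 4] BCLWY: children B:{A}, CLWY:{T} ∪→ {A,T}; cost 1
[col 5] WY: children W:{T}, Y:{A} ∪→ {A,T}; cost 1
[col 5] CWY: children C:{C}, WY:{A,T} ∪→ {A,C,T}; cost 1
[col 5] CLWY: children CWY:{A,C,T}, L:{G} ∪→ {A,C,G,T}; cost 1
[col 5] BCLWY: children B:{G}, CLWY:{A,C,G,T} ∩→ {G}; cost 0
[col 6] WY: children W:{C}, Y:{G} ∪→ {C,G}; cost 1
[col 6] CWY: children C:{T}, WY:{C,G} ∪→ {C,G,T}; cost 1
[col 6] CLWY: children CWY:{C,G,T}, L:{A} ∪→ {A,C,G,T}; cost 1
[col 6] BCLWY: children B:{G}, CLWY:{A,C,G,T} ∩→ {G}; cost 0
[col 7] WY: children W:{T}, Y:{T} ∩→ {T}; cost 0
[col 7] CWY: children C:{G}, WY:{T} ∪→ {G,T}; cost 1
[col 7] CLWY: children CWY:{G,T}, L:{C} ∪→ {C,G,T}; cost 1
[col 7] BCLWY: children B:{G}, CLWY:{C,G,T} ∩→ {G}; cost 0
per-site changes: [3, 1, 3, 2, 2, 3, 3, 2]; total = 19

T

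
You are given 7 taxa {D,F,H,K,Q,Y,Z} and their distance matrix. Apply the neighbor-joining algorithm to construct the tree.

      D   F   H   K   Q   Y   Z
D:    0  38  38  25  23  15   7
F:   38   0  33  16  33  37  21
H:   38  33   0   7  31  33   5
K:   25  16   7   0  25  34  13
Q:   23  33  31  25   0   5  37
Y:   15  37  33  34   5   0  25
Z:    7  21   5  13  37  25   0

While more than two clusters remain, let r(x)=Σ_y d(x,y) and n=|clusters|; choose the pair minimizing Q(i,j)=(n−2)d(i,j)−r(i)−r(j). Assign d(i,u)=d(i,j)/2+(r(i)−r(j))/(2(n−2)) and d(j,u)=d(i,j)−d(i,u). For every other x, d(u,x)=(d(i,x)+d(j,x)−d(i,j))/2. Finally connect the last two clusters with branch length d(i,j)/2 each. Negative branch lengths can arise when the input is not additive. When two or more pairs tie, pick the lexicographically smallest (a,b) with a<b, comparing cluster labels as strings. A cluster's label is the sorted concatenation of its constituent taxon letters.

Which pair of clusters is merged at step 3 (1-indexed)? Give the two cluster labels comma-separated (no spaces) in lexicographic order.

H,Z

1. join Q+Y (d=5, Q=-278) ⇒ QY; edges |Q|=3, |Y|=2
  updated: d(D,QY)=33/2, d(F,QY)=65/2, d(H,QY)=59/2, d(K,QY)=27, d(QY,Z)=57/2
2. join D+QY (d=33/2, Q=-385/2) ⇒ DQY; edges |D|=113/16, |QY|=151/16
  updated: d(DQY,F)=27, d(DQY,H)=51/2, d(DQY,K)=71/4, d(DQY,Z)=19/2
3. join H+Z (d=5, Q=-104) ⇒ HZ; edges |H|=37/6, |Z|=-7/6
  updated: d(DQY,HZ)=15, d(F,HZ)=49/2, d(HZ,K)=15/2
4. join DQY+HZ (d=15, Q=-307/4) ⇒ DHQYZ; edges |DQY|=171/16, |HZ|=69/16
  updated: d(DHQYZ,F)=73/4, d(DHQYZ,K)=41/8
5. join DHQYZ+F (d=73/4, Q=-315/8) ⇒ DFHQYZ; edges |DHQYZ|=59/16, |F|=233/16
  updated: d(DFHQYZ,K)=23/16
6. join DFHQYZ+K (d=23/16) ⇒ DFHKQYZ; edges |DFHQYZ|=23/32, |K|=23/32
final tree: ((((D:113/16,(Q:3,Y:2):151/16):171/16,(H:37/6,Z:-7/6):69/16):59/16,F:233/16):23/32,K:23/32)
total length: 979/16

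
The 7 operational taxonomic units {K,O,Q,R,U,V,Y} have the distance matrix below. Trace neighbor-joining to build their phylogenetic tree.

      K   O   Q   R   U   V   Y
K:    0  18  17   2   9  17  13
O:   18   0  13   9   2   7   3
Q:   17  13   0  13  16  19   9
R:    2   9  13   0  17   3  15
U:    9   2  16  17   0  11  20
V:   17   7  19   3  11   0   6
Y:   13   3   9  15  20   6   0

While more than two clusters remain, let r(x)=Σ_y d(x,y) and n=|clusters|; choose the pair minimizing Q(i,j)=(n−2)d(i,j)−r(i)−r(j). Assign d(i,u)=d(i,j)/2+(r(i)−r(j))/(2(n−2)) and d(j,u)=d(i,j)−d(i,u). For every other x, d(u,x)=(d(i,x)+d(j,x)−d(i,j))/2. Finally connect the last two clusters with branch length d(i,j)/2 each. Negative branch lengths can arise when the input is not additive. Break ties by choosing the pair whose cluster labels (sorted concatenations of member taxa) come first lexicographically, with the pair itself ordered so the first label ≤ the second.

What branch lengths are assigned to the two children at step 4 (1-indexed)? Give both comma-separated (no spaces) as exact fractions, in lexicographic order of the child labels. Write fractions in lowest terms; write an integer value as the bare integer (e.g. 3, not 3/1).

89/16,55/16

1. join K+R (d=2, Q=-125) ⇒ KR; edges |K|=27/10, |R|=-7/10
  updated: d(KR,O)=25/2, d(KR,Q)=14, d(KR,U)=12, d(KR,V)=9, d(KR,Y)=13
2. join O+U (d=2, Q=-181/2) ⇒ OU; edges |O|=-31/16, |U|=63/16
  updated: d(KR,OU)=45/4, d(OU,Q)=27/2, d(OU,V)=8, d(OU,Y)=21/2
3. join Q+Y (d=9, Q=-67) ⇒ QY; edges |Q|=22/3, |Y|=5/3
  updated: d(KR,QY)=9, d(OU,QY)=15/2, d(QY,V)=8
4. join KR+V (d=9, Q=-145/4) ⇒ KRV; edges |KR|=89/16, |V|=55/16
  updated: d(KRV,OU)=41/8, d(KRV,QY)=4
5. join KRV+OU (d=41/8, Q=-133/8) ⇒ KORUV; edges |KRV|=13/16, |OU|=69/16
  updated: d(KORUV,QY)=51/16
6. join KORUV+QY (d=51/16) ⇒ KOQRUVY; edges |KORUV|=51/32, |QY|=51/32
final tree: ((((K:27/10,R:-7/10):89/16,V:55/16):13/16,(O:-31/16,U:63/16):69/16):51/32,(Q:22/3,Y:5/3):51/32)
total length: 485/16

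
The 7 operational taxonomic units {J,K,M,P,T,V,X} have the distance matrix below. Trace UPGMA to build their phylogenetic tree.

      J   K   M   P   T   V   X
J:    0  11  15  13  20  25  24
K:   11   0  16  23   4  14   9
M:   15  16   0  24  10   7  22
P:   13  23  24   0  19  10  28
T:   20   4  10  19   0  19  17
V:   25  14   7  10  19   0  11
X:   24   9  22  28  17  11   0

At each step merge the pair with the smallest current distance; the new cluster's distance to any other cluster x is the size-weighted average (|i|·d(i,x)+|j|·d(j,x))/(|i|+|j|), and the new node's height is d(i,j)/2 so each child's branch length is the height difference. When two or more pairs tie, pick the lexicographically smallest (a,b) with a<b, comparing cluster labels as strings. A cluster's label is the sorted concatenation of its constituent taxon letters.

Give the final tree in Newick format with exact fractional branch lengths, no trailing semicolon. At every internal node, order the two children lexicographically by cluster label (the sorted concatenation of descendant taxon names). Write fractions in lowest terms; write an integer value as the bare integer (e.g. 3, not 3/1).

iteration 1: select K,T (d=4); attach at lengths (2, 2); label the merged cluster KT
  updated: d(J,KT)=31/2, d(KT,M)=13, d(KT,P)=21, d(KT,V)=33/2, d(KT,X)=13
iteration 2: select M,V (d=7); attach at lengths (7/2, 7/2); label the merged cluster MV
  updated: d(J,MV)=20, d(KT,MV)=59/4, d(MV,P)=17, d(MV,X)=33/2
iteration 3: select J,P (d=13); attach at lengths (13/2, 13/2); label the merged cluster JP
  updated: d(JP,KT)=73/4, d(JP,MV)=37/2, d(JP,X)=26
iteration 4: select KT,X (d=13); attach at lengths (9/2, 13/2); label the merged cluster KTX
  updated: d(JP,KTX)=125/6, d(KTX,MV)=46/3
iteration 5: select KTX,MV (d=46/3); attach at lengths (7/6, 25/6); label the merged cluster KMTVX
  updated: d(JP,KMTVX)=199/10
iteration 6: select JP,KMTVX (d=199/10); attach at lengths (69/20, 137/60); label the merged cluster JKMPTVX
final tree: ((J:13/2,P:13/2):69/20,(((K:2,T:2):9/2,X:13/2):7/6,(M:7/2,V:7/2):25/6):137/60)
total length: 691/15

((J:13/2,P:13/2):69/20,(((K:2,T:2):9/2,X:13/2):7/6,(M:7/2,V:7/2):25/6):137/60)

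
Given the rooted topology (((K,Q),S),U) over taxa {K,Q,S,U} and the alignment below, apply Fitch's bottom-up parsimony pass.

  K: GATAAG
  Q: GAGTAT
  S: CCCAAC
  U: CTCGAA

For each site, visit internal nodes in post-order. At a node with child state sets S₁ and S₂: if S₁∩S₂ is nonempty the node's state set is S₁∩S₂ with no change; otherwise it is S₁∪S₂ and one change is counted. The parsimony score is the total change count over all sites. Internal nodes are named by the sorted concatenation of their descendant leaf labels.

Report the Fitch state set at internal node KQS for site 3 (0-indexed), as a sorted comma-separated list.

KQ@0: {G} ∩ {G} = {G} (intersection, +0)
KQS@0: {G} ∪ {C} = {C,G} (union, +1)
KQSU@0: {C,G} ∩ {C} = {C} (intersection, +0)
KQ@1: {A} ∩ {A} = {A} (intersection, +0)
KQS@1: {A} ∪ {C} = {A,C} (union, +1)
KQSU@1: {A,C} ∪ {T} = {A,C,T} (union, +1)
KQ@2: {T} ∪ {G} = {G,T} (union, +1)
KQS@2: {G,T} ∪ {C} = {C,G,T} (union, +1)
KQSU@2: {C,G,T} ∩ {C} = {C} (intersection, +0)
KQ@3: {A} ∪ {T} = {A,T} (union, +1)
KQS@3: {A,T} ∩ {A} = {A} (intersection, +0)
KQSU@3: {A} ∪ {G} = {A,G} (union, +1)
KQ@4: {A} ∩ {A} = {A} (intersection, +0)
KQS@4: {A} ∩ {A} = {A} (intersection, +0)
KQSU@4: {A} ∩ {A} = {A} (intersection, +0)
KQ@5: {G} ∪ {T} = {G,T} (union, +1)
KQS@5: {G,T} ∪ {C} = {C,G,T} (union, +1)
KQSU@5: {C,G,T} ∪ {A} = {A,C,G,T} (union, +1)
per-site changes: [1, 2, 2, 2, 0, 3]; total = 10

A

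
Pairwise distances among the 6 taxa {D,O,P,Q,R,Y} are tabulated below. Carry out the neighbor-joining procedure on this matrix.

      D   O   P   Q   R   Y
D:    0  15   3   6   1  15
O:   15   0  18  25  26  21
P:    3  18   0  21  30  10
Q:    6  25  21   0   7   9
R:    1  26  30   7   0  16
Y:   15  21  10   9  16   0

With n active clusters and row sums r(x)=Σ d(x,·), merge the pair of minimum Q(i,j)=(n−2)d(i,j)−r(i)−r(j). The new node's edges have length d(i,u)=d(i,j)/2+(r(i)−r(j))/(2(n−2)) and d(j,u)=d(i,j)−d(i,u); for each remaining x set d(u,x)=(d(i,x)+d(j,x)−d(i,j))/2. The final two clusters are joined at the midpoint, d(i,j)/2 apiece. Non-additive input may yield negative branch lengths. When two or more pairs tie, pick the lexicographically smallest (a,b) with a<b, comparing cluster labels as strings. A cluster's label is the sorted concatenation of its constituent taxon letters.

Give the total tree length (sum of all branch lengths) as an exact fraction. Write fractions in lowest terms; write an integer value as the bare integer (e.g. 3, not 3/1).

iteration 1: select Q,R (d=7, Q=-120); attach at lengths (2, 5); label the merged cluster QR
  updated: d(D,QR)=0, d(O,QR)=22, d(P,QR)=22, d(QR,Y)=9
iteration 2: select D,QR (d=0, Q=-86); attach at lengths (-10/3, 10/3); label the merged cluster DQR
  updated: d(DQR,O)=37/2, d(DQR,P)=25/2, d(DQR,Y)=12
iteration 3: select DQR,O (d=37/2, Q=-127/2); attach at lengths (45/8, 103/8); label the merged cluster DOQR
  updated: d(DOQR,P)=6, d(DOQR,Y)=29/4
iteration 4: select DOQR,P (d=6, Q=-93/4); attach at lengths (13/8, 35/8); label the merged cluster DOPQR
  updated: d(DOPQR,Y)=45/8
iteration 5: select DOPQR,Y (d=45/8); attach at lengths (45/16, 45/16); label the merged cluster DOPQRY
final tree: ((((D:-10/3,(Q:2,R:5):10/3):45/8,O:103/8):13/8,P:35/8):45/16,Y:45/16)
total length: 297/8

297/8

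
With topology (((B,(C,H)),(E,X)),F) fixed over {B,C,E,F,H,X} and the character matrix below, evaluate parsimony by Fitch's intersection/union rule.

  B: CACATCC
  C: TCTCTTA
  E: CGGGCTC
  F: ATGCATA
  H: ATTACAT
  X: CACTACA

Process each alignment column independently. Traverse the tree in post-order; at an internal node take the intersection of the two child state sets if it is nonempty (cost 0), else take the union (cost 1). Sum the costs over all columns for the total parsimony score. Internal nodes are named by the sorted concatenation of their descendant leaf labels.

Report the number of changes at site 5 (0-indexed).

3

site 0, node CH: C={T} ∪ H={A} → {A,T} (+1)
site 0, node BCH: B={C} ∪ CH={A,T} → {A,C,T} (+1)
site 0, node EX: E={C} ∩ X={C} → {C} (+0)
site 0, node BCEHX: BCH={A,C,T} ∩ EX={C} → {C} (+0)
site 0, node BCEFHX: BCEHX={C} ∪ F={A} → {A,C} (+1)
site 1, node CH: C={C} ∪ H={T} → {C,T} (+1)
site 1, node BCH: B={A} ∪ CH={C,T} → {A,C,T} (+1)
site 1, node EX: E={G} ∪ X={A} → {A,G} (+1)
site 1, node BCEHX: BCH={A,C,T} ∩ EX={A,G} → {A} (+0)
site 1, node BCEFHX: BCEHX={A} ∪ F={T} → {A,T} (+1)
site 2, node CH: C={T} ∩ H={T} → {T} (+0)
site 2, node BCH: B={C} ∪ CH={T} → {C,T} (+1)
site 2, node EX: E={G} ∪ X={C} → {C,G} (+1)
site 2, node BCEHX: BCH={C,T} ∩ EX={C,G} → {C} (+0)
site 2, node BCEFHX: BCEHX={C} ∪ F={G} → {C,G} (+1)
site 3, node CH: C={C} ∪ H={A} → {A,C} (+1)
site 3, node BCH: B={A} ∩ CH={A,C} → {A} (+0)
site 3, node EX: E={G} ∪ X={T} → {G,T} (+1)
site 3, node BCEHX: BCH={A} ∪ EX={G,T} → {A,G,T} (+1)
site 3, node BCEFHX: BCEHX={A,G,T} ∪ F={C} → {A,C,G,T} (+1)
site 4, node CH: C={T} ∪ H={C} → {C,T} (+1)
site 4, node BCH: B={T} ∩ CH={C,T} → {T} (+0)
site 4, node EX: E={C} ∪ X={A} → {A,C} (+1)
site 4, node BCEHX: BCH={T} ∪ EX={A,C} → {A,C,T} (+1)
site 4, node BCEFHX: BCEHX={A,C,T} ∩ F={A} → {A} (+0)
site 5, node CH: C={T} ∪ H={A} → {A,T} (+1)
site 5, node BCH: B={C} ∪ CH={A,T} → {A,C,T} (+1)
site 5, node EX: E={T} ∪ X={C} → {C,T} (+1)
site 5, node BCEHX: BCH={A,C,T} ∩ EX={C,T} → {C,T} (+0)
site 5, node BCEFHX: BCEHX={C,T} ∩ F={T} → {T} (+0)
site 6, node CH: C={A} ∪ H={T} → {A,T} (+1)
site 6, node BCH: B={C} ∪ CH={A,T} → {A,C,T} (+1)
site 6, node EX: E={C} ∪ X={A} → {A,C} (+1)
site 6, node BCEHX: BCH={A,C,T} ∩ EX={A,C} → {A,C} (+0)
site 6, node BCEFHX: BCEHX={A,C} ∩ F={A} → {A} (+0)
per-site changes: [3, 4, 3, 4, 3, 3, 3]; total = 23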